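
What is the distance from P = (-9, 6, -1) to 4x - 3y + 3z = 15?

distance = |a·x₀ + b·y₀ + c·z₀ - d| / √(a² + b² + c²)
  = |4·(-9) + (-3)·6 + 3·(-1) - 15| / √(4² + (-3)² + 3²)
  = |-36 - 18 - 3 - 15| / √(16 + 9 + 9)
  = |-72| / √34
  = 72 / 5.831
  ≈ 12.35

12.35


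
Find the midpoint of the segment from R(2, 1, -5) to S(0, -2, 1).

M = ((x₁+x₂)/2, (y₁+y₂)/2, (z₁+z₂)/2)
  = ((2 + 0)/2, (1 - 2)/2, (-5 + 1)/2)
  = (2/2, -1/2, -4/2)
  = (1, -0.5, -2)

(1, -0.5, -2)


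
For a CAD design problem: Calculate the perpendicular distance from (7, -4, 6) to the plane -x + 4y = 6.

distance = |a·x₀ + b·y₀ + c·z₀ - d| / √(a² + b² + c²)
  = |(-1)·7 + 4·(-4) + 0·6 - 6| / √((-1)² + 4² + 0²)
  = |-7 - 16 + 0 - 6| / √(1 + 16 + 0)
  = |-29| / √17
  = 29 / 4.123
  ≈ 7.034

7.034


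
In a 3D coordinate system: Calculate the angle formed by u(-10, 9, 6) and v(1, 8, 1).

u·v = (-10)·1 + 9·8 + 6·1 = -10 + 72 + 6 = 68
|u| = √((-10)² + 9² + 6²) = √217 ≈ 14.73
|v| = √(1² + 8² + 1²) = √66 ≈ 8.124
cos θ = (u·v)/(|u||v|) = 68/(14.73·8.124) ≈ 0.5682
θ = arccos(0.5682) ≈ 55.37°

55.37°


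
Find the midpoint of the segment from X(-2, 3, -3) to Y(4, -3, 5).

M = ((x₁+x₂)/2, (y₁+y₂)/2, (z₁+z₂)/2)
  = ((-2 + 4)/2, (3 - 3)/2, (-3 + 5)/2)
  = (2/2, 0/2, 2/2)
  = (1, 0, 1)

(1, 0, 1)


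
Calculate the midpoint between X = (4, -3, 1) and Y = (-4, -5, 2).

M = ((x₁+x₂)/2, (y₁+y₂)/2, (z₁+z₂)/2)
  = ((4 - 4)/2, (-3 - 5)/2, (1 + 2)/2)
  = (0/2, -8/2, 3/2)
  = (0, -4, 1.5)

(0, -4, 1.5)


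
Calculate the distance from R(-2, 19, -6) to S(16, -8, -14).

d = √[(x₂-x₁)² + (y₂-y₁)² + (z₂-z₁)²]
  = √[18² + (-27)² + (-8)²]
  = √[324 + 729 + 64]
  = √1117
  ≈ 33.42

33.42


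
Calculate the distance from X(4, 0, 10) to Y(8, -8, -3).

d = √[(x₂-x₁)² + (y₂-y₁)² + (z₂-z₁)²]
  = √[4² + (-8)² + (-13)²]
  = √[16 + 64 + 169]
  = √249
  ≈ 15.78

15.78


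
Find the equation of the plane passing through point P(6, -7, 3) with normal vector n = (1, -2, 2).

The plane through P with normal n = (a, b, c) satisfies n·(r - P) = 0,
i.e. ax + by + cz = a·x₀ + b·y₀ + c·z₀.
d = 1·6 + (-2)·(-7) + 2·3
  = 6 + 14 + 6
  = 26
Equation: x - 2y + 2z = 26

x - 2y + 2z = 26


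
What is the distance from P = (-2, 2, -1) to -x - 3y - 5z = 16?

distance = |a·x₀ + b·y₀ + c·z₀ - d| / √(a² + b² + c²)
  = |(-1)·(-2) + (-3)·2 + (-5)·(-1) - 16| / √((-1)² + (-3)² + (-5)²)
  = |2 - 6 + 5 - 16| / √(1 + 9 + 25)
  = |-15| / √35
  = 15 / 5.916
  ≈ 2.535

2.535


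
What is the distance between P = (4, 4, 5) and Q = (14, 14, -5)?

d = √[(x₂-x₁)² + (y₂-y₁)² + (z₂-z₁)²]
  = √[10² + 10² + (-10)²]
  = √[100 + 100 + 100]
  = √300
  ≈ 17.32

17.32


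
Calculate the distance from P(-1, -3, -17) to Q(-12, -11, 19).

d = √[(x₂-x₁)² + (y₂-y₁)² + (z₂-z₁)²]
  = √[(-11)² + (-8)² + 36²]
  = √[121 + 64 + 1296]
  = √1481
  ≈ 38.48

38.48


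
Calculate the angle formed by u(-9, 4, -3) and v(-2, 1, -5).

u·v = (-9)·(-2) + 4·1 + (-3)·(-5) = 18 + 4 + 15 = 37
|u| = √((-9)² + 4² + (-3)²) = √106 ≈ 10.3
|v| = √((-2)² + 1² + (-5)²) = √30 ≈ 5.477
cos θ = (u·v)/(|u||v|) = 37/(10.3·5.477) ≈ 0.6561
θ = arccos(0.6561) ≈ 48.99°

48.99°


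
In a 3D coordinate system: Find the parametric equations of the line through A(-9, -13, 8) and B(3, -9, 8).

Direction vector d = B - A = (3 + 9, -9 + 13, 8 - 8) = (12, 4, 0)
Parametric form r = A + t·d:
x = -9 + 12t, y = -13 + 4t, z = 8

x = -9 + 12t, y = -13 + 4t, z = 8


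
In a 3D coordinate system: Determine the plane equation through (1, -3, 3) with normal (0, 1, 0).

The plane through P with normal n = (a, b, c) satisfies n·(r - P) = 0,
i.e. ax + by + cz = a·x₀ + b·y₀ + c·z₀.
d = 0·1 + 1·(-3) + 0·3
  = 0 - 3 + 0
  = -3
Equation: y = -3

y = -3


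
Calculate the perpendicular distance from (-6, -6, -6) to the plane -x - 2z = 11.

distance = |a·x₀ + b·y₀ + c·z₀ - d| / √(a² + b² + c²)
  = |(-1)·(-6) + 0·(-6) + (-2)·(-6) - 11| / √((-1)² + 0² + (-2)²)
  = |6 + 0 + 12 - 11| / √(1 + 0 + 4)
  = |7| / √5
  = 7 / 2.236
  ≈ 3.13

3.13


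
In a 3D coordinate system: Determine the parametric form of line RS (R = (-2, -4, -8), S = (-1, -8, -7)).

Direction vector d = S - R = (-1 + 2, -8 + 4, -7 + 8) = (1, -4, 1)
Parametric form r = R + t·d:
x = -2 + t, y = -4 - 4t, z = -8 + t

x = -2 + t, y = -4 - 4t, z = -8 + t


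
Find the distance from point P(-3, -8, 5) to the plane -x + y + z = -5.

distance = |a·x₀ + b·y₀ + c·z₀ - d| / √(a² + b² + c²)
  = |(-1)·(-3) + 1·(-8) + 1·5 - (-5)| / √((-1)² + 1² + 1²)
  = |3 - 8 + 5 + 5| / √(1 + 1 + 1)
  = |5| / √3
  = 5 / 1.732
  ≈ 2.887

2.887


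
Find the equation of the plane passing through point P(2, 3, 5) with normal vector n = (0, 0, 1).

The plane through P with normal n = (a, b, c) satisfies n·(r - P) = 0,
i.e. ax + by + cz = a·x₀ + b·y₀ + c·z₀.
d = 0·2 + 0·3 + 1·5
  = 0 + 0 + 5
  = 5
Equation: z = 5

z = 5


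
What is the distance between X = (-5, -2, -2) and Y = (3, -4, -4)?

d = √[(x₂-x₁)² + (y₂-y₁)² + (z₂-z₁)²]
  = √[8² + (-2)² + (-2)²]
  = √[64 + 4 + 4]
  = √72
  ≈ 8.485

8.485


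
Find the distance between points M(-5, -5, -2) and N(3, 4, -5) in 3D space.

d = √[(x₂-x₁)² + (y₂-y₁)² + (z₂-z₁)²]
  = √[8² + 9² + (-3)²]
  = √[64 + 81 + 9]
  = √154
  ≈ 12.41

12.41


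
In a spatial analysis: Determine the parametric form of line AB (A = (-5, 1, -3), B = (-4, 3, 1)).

Direction vector d = B - A = (-4 + 5, 3 - 1, 1 + 3) = (1, 2, 4)
Parametric form r = A + t·d:
x = -5 + t, y = 1 + 2t, z = -3 + 4t

x = -5 + t, y = 1 + 2t, z = -3 + 4t


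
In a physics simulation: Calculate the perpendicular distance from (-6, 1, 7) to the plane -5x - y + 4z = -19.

distance = |a·x₀ + b·y₀ + c·z₀ - d| / √(a² + b² + c²)
  = |(-5)·(-6) + (-1)·1 + 4·7 - (-19)| / √((-5)² + (-1)² + 4²)
  = |30 - 1 + 28 + 19| / √(25 + 1 + 16)
  = |76| / √42
  = 76 / 6.481
  ≈ 11.73

11.73


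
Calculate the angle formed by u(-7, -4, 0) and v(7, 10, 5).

u·v = (-7)·7 + (-4)·10 + 0·5 = -49 - 40 + 0 = -89
|u| = √((-7)² + (-4)² + 0²) = √65 ≈ 8.062
|v| = √(7² + 10² + 5²) = √174 ≈ 13.19
cos θ = (u·v)/(|u||v|) = -89/(8.062·13.19) ≈ -0.8369
θ = arccos(-0.8369) ≈ 146.8°

146.8°


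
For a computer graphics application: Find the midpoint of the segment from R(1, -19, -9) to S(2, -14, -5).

M = ((x₁+x₂)/2, (y₁+y₂)/2, (z₁+z₂)/2)
  = ((1 + 2)/2, (-19 - 14)/2, (-9 - 5)/2)
  = (3/2, -33/2, -14/2)
  = (1.5, -16.5, -7)

(1.5, -16.5, -7)


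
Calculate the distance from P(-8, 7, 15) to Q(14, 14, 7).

d = √[(x₂-x₁)² + (y₂-y₁)² + (z₂-z₁)²]
  = √[22² + 7² + (-8)²]
  = √[484 + 49 + 64]
  = √597
  ≈ 24.43

24.43


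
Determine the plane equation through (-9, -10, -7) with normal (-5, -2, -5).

The plane through P with normal n = (a, b, c) satisfies n·(r - P) = 0,
i.e. ax + by + cz = a·x₀ + b·y₀ + c·z₀.
d = (-5)·(-9) + (-2)·(-10) + (-5)·(-7)
  = 45 + 20 + 35
  = 100
Equation: -5x - 2y - 5z = 100

-5x - 2y - 5z = 100


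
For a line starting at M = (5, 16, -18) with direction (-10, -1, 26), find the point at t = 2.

P(t) = M + t·d
  = (5 + (-10)·2, 16 + (-1)·2, -18 + 26·2)
  = (5 - 20, 16 - 2, -18 + 52)
  = (-15, 14, 34)

(-15, 14, 34)


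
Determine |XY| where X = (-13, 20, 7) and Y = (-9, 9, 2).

d = √[(x₂-x₁)² + (y₂-y₁)² + (z₂-z₁)²]
  = √[4² + (-11)² + (-5)²]
  = √[16 + 121 + 25]
  = √162
  ≈ 12.73

12.73


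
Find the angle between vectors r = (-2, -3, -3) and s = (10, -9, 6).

r·s = (-2)·10 + (-3)·(-9) + (-3)·6 = -20 + 27 - 18 = -11
|r| = √((-2)² + (-3)² + (-3)²) = √22 ≈ 4.69
|s| = √(10² + (-9)² + 6²) = √217 ≈ 14.73
cos θ = (r·s)/(|r||s|) = -11/(4.69·14.73) ≈ -0.1592
θ = arccos(-0.1592) ≈ 99.16°

99.16°


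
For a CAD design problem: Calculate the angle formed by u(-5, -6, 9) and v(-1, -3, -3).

u·v = (-5)·(-1) + (-6)·(-3) + 9·(-3) = 5 + 18 - 27 = -4
|u| = √((-5)² + (-6)² + 9²) = √142 ≈ 11.92
|v| = √((-1)² + (-3)² + (-3)²) = √19 ≈ 4.359
cos θ = (u·v)/(|u||v|) = -4/(11.92·4.359) ≈ -0.07701
θ = arccos(-0.07701) ≈ 94.42°

94.42°


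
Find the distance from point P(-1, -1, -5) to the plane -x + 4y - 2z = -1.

distance = |a·x₀ + b·y₀ + c·z₀ - d| / √(a² + b² + c²)
  = |(-1)·(-1) + 4·(-1) + (-2)·(-5) - (-1)| / √((-1)² + 4² + (-2)²)
  = |1 - 4 + 10 + 1| / √(1 + 16 + 4)
  = |8| / √21
  = 8 / 4.583
  ≈ 1.746

1.746


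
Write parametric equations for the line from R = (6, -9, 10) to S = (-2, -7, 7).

Direction vector d = S - R = (-2 - 6, -7 + 9, 7 - 10) = (-8, 2, -3)
Parametric form r = R + t·d:
x = 6 - 8t, y = -9 + 2t, z = 10 - 3t

x = 6 - 8t, y = -9 + 2t, z = 10 - 3t


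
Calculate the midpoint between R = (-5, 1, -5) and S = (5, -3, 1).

M = ((x₁+x₂)/2, (y₁+y₂)/2, (z₁+z₂)/2)
  = ((-5 + 5)/2, (1 - 3)/2, (-5 + 1)/2)
  = (0/2, -2/2, -4/2)
  = (0, -1, -2)

(0, -1, -2)


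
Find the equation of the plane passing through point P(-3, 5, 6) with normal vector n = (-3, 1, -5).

The plane through P with normal n = (a, b, c) satisfies n·(r - P) = 0,
i.e. ax + by + cz = a·x₀ + b·y₀ + c·z₀.
d = (-3)·(-3) + 1·5 + (-5)·6
  = 9 + 5 - 30
  = -16
Equation: -3x + y - 5z = -16

-3x + y - 5z = -16


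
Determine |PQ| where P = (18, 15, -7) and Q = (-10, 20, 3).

d = √[(x₂-x₁)² + (y₂-y₁)² + (z₂-z₁)²]
  = √[(-28)² + 5² + 10²]
  = √[784 + 25 + 100]
  = √909
  ≈ 30.15

30.15


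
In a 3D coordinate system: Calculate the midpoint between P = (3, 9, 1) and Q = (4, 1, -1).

M = ((x₁+x₂)/2, (y₁+y₂)/2, (z₁+z₂)/2)
  = ((3 + 4)/2, (9 + 1)/2, (1 - 1)/2)
  = (7/2, 10/2, 0/2)
  = (3.5, 5, 0)

(3.5, 5, 0)


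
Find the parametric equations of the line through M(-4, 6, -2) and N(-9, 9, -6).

Direction vector d = N - M = (-9 + 4, 9 - 6, -6 + 2) = (-5, 3, -4)
Parametric form r = M + t·d:
x = -4 - 5t, y = 6 + 3t, z = -2 - 4t

x = -4 - 5t, y = 6 + 3t, z = -2 - 4t


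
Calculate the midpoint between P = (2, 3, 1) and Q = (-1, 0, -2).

M = ((x₁+x₂)/2, (y₁+y₂)/2, (z₁+z₂)/2)
  = ((2 - 1)/2, (3 + 0)/2, (1 - 2)/2)
  = (1/2, 3/2, -1/2)
  = (0.5, 1.5, -0.5)

(0.5, 1.5, -0.5)


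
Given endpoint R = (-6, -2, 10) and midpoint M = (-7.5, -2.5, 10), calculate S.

S = 2M - R
  = (2·(-7.5) - (-6), 2·(-2.5) - (-2), 2·10 - 10)
  = (-15 + 6, -5 + 2, 20 - 10)
  = (-9, -3, 10)

(-9, -3, 10)


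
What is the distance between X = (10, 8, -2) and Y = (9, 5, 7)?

d = √[(x₂-x₁)² + (y₂-y₁)² + (z₂-z₁)²]
  = √[(-1)² + (-3)² + 9²]
  = √[1 + 9 + 81]
  = √91
  ≈ 9.539

9.539


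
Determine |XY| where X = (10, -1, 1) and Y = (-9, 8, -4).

d = √[(x₂-x₁)² + (y₂-y₁)² + (z₂-z₁)²]
  = √[(-19)² + 9² + (-5)²]
  = √[361 + 81 + 25]
  = √467
  ≈ 21.61

21.61


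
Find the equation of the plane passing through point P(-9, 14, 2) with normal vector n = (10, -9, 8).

The plane through P with normal n = (a, b, c) satisfies n·(r - P) = 0,
i.e. ax + by + cz = a·x₀ + b·y₀ + c·z₀.
d = 10·(-9) + (-9)·14 + 8·2
  = -90 - 126 + 16
  = -200
Equation: 10x - 9y + 8z = -200

10x - 9y + 8z = -200


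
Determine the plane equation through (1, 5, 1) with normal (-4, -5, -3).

The plane through P with normal n = (a, b, c) satisfies n·(r - P) = 0,
i.e. ax + by + cz = a·x₀ + b·y₀ + c·z₀.
d = (-4)·1 + (-5)·5 + (-3)·1
  = -4 - 25 - 3
  = -32
Equation: -4x - 5y - 3z = -32

-4x - 5y - 3z = -32


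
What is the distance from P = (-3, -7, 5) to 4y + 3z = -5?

distance = |a·x₀ + b·y₀ + c·z₀ - d| / √(a² + b² + c²)
  = |0·(-3) + 4·(-7) + 3·5 - (-5)| / √(0² + 4² + 3²)
  = |0 - 28 + 15 + 5| / √(0 + 16 + 9)
  = |-8| / √25
  = 8 / 5
  ≈ 1.6

1.6


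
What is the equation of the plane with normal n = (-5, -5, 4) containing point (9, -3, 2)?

The plane through P with normal n = (a, b, c) satisfies n·(r - P) = 0,
i.e. ax + by + cz = a·x₀ + b·y₀ + c·z₀.
d = (-5)·9 + (-5)·(-3) + 4·2
  = -45 + 15 + 8
  = -22
Equation: -5x - 5y + 4z = -22

-5x - 5y + 4z = -22


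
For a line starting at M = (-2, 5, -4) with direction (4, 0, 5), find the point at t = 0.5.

P(t) = M + t·d
  = (-2 + 4·0.5, 5 + 0·0.5, -4 + 5·0.5)
  = (-2 + 2, 5 + 0, -4 + 2.5)
  = (0, 5, -1.5)

(0, 5, -1.5)


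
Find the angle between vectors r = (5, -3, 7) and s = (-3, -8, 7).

r·s = 5·(-3) + (-3)·(-8) + 7·7 = -15 + 24 + 49 = 58
|r| = √(5² + (-3)² + 7²) = √83 ≈ 9.11
|s| = √((-3)² + (-8)² + 7²) = √122 ≈ 11.05
cos θ = (r·s)/(|r||s|) = 58/(9.11·11.05) ≈ 0.5764
θ = arccos(0.5764) ≈ 54.8°

54.8°


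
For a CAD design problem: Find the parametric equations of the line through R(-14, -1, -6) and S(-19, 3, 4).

Direction vector d = S - R = (-19 + 14, 3 + 1, 4 + 6) = (-5, 4, 10)
Parametric form r = R + t·d:
x = -14 - 5t, y = -1 + 4t, z = -6 + 10t

x = -14 - 5t, y = -1 + 4t, z = -6 + 10t


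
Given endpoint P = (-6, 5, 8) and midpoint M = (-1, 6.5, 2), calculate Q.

Q = 2M - P
  = (2·(-1) - (-6), 2·6.5 - 5, 2·2 - 8)
  = (-2 + 6, 13 - 5, 4 - 8)
  = (4, 8, -4)

(4, 8, -4)


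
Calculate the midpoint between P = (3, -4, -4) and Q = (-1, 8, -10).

M = ((x₁+x₂)/2, (y₁+y₂)/2, (z₁+z₂)/2)
  = ((3 - 1)/2, (-4 + 8)/2, (-4 - 10)/2)
  = (2/2, 4/2, -14/2)
  = (1, 2, -7)

(1, 2, -7)


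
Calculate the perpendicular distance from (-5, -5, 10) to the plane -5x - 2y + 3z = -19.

distance = |a·x₀ + b·y₀ + c·z₀ - d| / √(a² + b² + c²)
  = |(-5)·(-5) + (-2)·(-5) + 3·10 - (-19)| / √((-5)² + (-2)² + 3²)
  = |25 + 10 + 30 + 19| / √(25 + 4 + 9)
  = |84| / √38
  = 84 / 6.164
  ≈ 13.63

13.63


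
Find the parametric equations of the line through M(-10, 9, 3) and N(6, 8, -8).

Direction vector d = N - M = (6 + 10, 8 - 9, -8 - 3) = (16, -1, -11)
Parametric form r = M + t·d:
x = -10 + 16t, y = 9 - t, z = 3 - 11t

x = -10 + 16t, y = 9 - t, z = 3 - 11t


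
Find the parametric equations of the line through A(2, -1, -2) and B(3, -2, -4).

Direction vector d = B - A = (3 - 2, -2 + 1, -4 + 2) = (1, -1, -2)
Parametric form r = A + t·d:
x = 2 + t, y = -1 - t, z = -2 - 2t

x = 2 + t, y = -1 - t, z = -2 - 2t


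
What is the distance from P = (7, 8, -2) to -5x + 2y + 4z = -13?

distance = |a·x₀ + b·y₀ + c·z₀ - d| / √(a² + b² + c²)
  = |(-5)·7 + 2·8 + 4·(-2) - (-13)| / √((-5)² + 2² + 4²)
  = |-35 + 16 - 8 + 13| / √(25 + 4 + 16)
  = |-14| / √45
  = 14 / 6.708
  ≈ 2.087

2.087


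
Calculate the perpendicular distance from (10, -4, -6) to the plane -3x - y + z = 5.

distance = |a·x₀ + b·y₀ + c·z₀ - d| / √(a² + b² + c²)
  = |(-3)·10 + (-1)·(-4) + 1·(-6) - 5| / √((-3)² + (-1)² + 1²)
  = |-30 + 4 - 6 - 5| / √(9 + 1 + 1)
  = |-37| / √11
  = 37 / 3.317
  ≈ 11.16

11.16


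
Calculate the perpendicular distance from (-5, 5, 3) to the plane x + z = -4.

distance = |a·x₀ + b·y₀ + c·z₀ - d| / √(a² + b² + c²)
  = |1·(-5) + 0·5 + 1·3 - (-4)| / √(1² + 0² + 1²)
  = |-5 + 0 + 3 + 4| / √(1 + 0 + 1)
  = |2| / √2
  = 2 / 1.414
  ≈ 1.414

1.414


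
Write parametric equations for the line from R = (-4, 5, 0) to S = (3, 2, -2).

Direction vector d = S - R = (3 + 4, 2 - 5, -2 + 0) = (7, -3, -2)
Parametric form r = R + t·d:
x = -4 + 7t, y = 5 - 3t, z = 0 - 2t

x = -4 + 7t, y = 5 - 3t, z = 0 - 2t


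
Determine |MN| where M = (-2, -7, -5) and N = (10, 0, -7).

d = √[(x₂-x₁)² + (y₂-y₁)² + (z₂-z₁)²]
  = √[12² + 7² + (-2)²]
  = √[144 + 49 + 4]
  = √197
  ≈ 14.04

14.04


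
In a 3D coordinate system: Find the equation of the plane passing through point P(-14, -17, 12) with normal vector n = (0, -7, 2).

The plane through P with normal n = (a, b, c) satisfies n·(r - P) = 0,
i.e. ax + by + cz = a·x₀ + b·y₀ + c·z₀.
d = 0·(-14) + (-7)·(-17) + 2·12
  = 0 + 119 + 24
  = 143
Equation: -7y + 2z = 143

-7y + 2z = 143


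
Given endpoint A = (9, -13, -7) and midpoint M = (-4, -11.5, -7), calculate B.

B = 2M - A
  = (2·(-4) - 9, 2·(-11.5) - (-13), 2·(-7) - (-7))
  = (-8 - 9, -23 + 13, -14 + 7)
  = (-17, -10, -7)

(-17, -10, -7)


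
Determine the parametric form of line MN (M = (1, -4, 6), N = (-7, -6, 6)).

Direction vector d = N - M = (-7 - 1, -6 + 4, 6 - 6) = (-8, -2, 0)
Parametric form r = M + t·d:
x = 1 - 8t, y = -4 - 2t, z = 6

x = 1 - 8t, y = -4 - 2t, z = 6


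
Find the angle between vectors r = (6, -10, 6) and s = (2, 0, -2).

r·s = 6·2 + (-10)·0 + 6·(-2) = 12 + 0 - 12 = 0
|r| = √(6² + (-10)² + 6²) = √172 ≈ 13.11
|s| = √(2² + 0² + (-2)²) = √8 ≈ 2.828
cos θ = (r·s)/(|r||s|) = 0/(13.11·2.828) ≈ 0
θ = arccos(0) ≈ 90°

90°


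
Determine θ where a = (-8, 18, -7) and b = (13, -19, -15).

a·b = (-8)·13 + 18·(-19) + (-7)·(-15) = -104 - 342 + 105 = -341
|a| = √((-8)² + 18² + (-7)²) = √437 ≈ 20.9
|b| = √(13² + (-19)² + (-15)²) = √755 ≈ 27.48
cos θ = (a·b)/(|a||b|) = -341/(20.9·27.48) ≈ -0.5937
θ = arccos(-0.5937) ≈ 126.4°

126.4°


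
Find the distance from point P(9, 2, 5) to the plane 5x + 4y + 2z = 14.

distance = |a·x₀ + b·y₀ + c·z₀ - d| / √(a² + b² + c²)
  = |5·9 + 4·2 + 2·5 - 14| / √(5² + 4² + 2²)
  = |45 + 8 + 10 - 14| / √(25 + 16 + 4)
  = |49| / √45
  = 49 / 6.708
  ≈ 7.304

7.304


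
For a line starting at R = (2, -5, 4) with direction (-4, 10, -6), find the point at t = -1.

P(t) = R + t·d
  = (2 + (-4)·(-1), -5 + 10·(-1), 4 + (-6)·(-1))
  = (2 + 4, -5 - 10, 4 + 6)
  = (6, -15, 10)

(6, -15, 10)


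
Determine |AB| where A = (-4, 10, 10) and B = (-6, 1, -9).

d = √[(x₂-x₁)² + (y₂-y₁)² + (z₂-z₁)²]
  = √[(-2)² + (-9)² + (-19)²]
  = √[4 + 81 + 361]
  = √446
  ≈ 21.12

21.12


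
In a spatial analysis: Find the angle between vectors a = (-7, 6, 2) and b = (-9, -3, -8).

a·b = (-7)·(-9) + 6·(-3) + 2·(-8) = 63 - 18 - 16 = 29
|a| = √((-7)² + 6² + 2²) = √89 ≈ 9.434
|b| = √((-9)² + (-3)² + (-8)²) = √154 ≈ 12.41
cos θ = (a·b)/(|a||b|) = 29/(9.434·12.41) ≈ 0.2477
θ = arccos(0.2477) ≈ 75.66°

75.66°


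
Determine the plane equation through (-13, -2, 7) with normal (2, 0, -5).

The plane through P with normal n = (a, b, c) satisfies n·(r - P) = 0,
i.e. ax + by + cz = a·x₀ + b·y₀ + c·z₀.
d = 2·(-13) + 0·(-2) + (-5)·7
  = -26 + 0 - 35
  = -61
Equation: 2x - 5z = -61

2x - 5z = -61


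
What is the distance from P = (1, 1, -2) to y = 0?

distance = |a·x₀ + b·y₀ + c·z₀ - d| / √(a² + b² + c²)
  = |0·1 + 1·1 + 0·(-2) - 0| / √(0² + 1² + 0²)
  = |0 + 1 + 0 + 0| / √(0 + 1 + 0)
  = |1| / √1
  = 1 / 1
  ≈ 1

1


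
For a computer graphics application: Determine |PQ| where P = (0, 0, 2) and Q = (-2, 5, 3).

d = √[(x₂-x₁)² + (y₂-y₁)² + (z₂-z₁)²]
  = √[(-2)² + 5² + 1²]
  = √[4 + 25 + 1]
  = √30
  ≈ 5.477

5.477


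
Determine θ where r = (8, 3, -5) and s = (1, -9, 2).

r·s = 8·1 + 3·(-9) + (-5)·2 = 8 - 27 - 10 = -29
|r| = √(8² + 3² + (-5)²) = √98 ≈ 9.899
|s| = √(1² + (-9)² + 2²) = √86 ≈ 9.274
cos θ = (r·s)/(|r||s|) = -29/(9.899·9.274) ≈ -0.3159
θ = arccos(-0.3159) ≈ 108.4°

108.4°


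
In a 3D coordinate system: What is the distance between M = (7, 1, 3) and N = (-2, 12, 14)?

d = √[(x₂-x₁)² + (y₂-y₁)² + (z₂-z₁)²]
  = √[(-9)² + 11² + 11²]
  = √[81 + 121 + 121]
  = √323
  ≈ 17.97

17.97


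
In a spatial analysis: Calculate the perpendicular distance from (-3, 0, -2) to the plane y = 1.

distance = |a·x₀ + b·y₀ + c·z₀ - d| / √(a² + b² + c²)
  = |0·(-3) + 1·0 + 0·(-2) - 1| / √(0² + 1² + 0²)
  = |0 + 0 + 0 - 1| / √(0 + 1 + 0)
  = |-1| / √1
  = 1 / 1
  ≈ 1

1


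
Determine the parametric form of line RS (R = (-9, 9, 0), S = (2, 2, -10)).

Direction vector d = S - R = (2 + 9, 2 - 9, -10 + 0) = (11, -7, -10)
Parametric form r = R + t·d:
x = -9 + 11t, y = 9 - 7t, z = 0 - 10t

x = -9 + 11t, y = 9 - 7t, z = 0 - 10t


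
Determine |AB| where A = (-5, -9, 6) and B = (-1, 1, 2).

d = √[(x₂-x₁)² + (y₂-y₁)² + (z₂-z₁)²]
  = √[4² + 10² + (-4)²]
  = √[16 + 100 + 16]
  = √132
  ≈ 11.49

11.49


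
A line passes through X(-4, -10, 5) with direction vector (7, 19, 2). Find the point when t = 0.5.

P(t) = X + t·d
  = (-4 + 7·0.5, -10 + 19·0.5, 5 + 2·0.5)
  = (-4 + 3.5, -10 + 9.5, 5 + 1)
  = (-0.5, -0.5, 6)

(-0.5, -0.5, 6)


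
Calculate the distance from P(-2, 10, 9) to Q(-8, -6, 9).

d = √[(x₂-x₁)² + (y₂-y₁)² + (z₂-z₁)²]
  = √[(-6)² + (-16)² + 0²]
  = √[36 + 256 + 0]
  = √292
  ≈ 17.09

17.09


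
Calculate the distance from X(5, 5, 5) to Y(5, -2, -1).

d = √[(x₂-x₁)² + (y₂-y₁)² + (z₂-z₁)²]
  = √[0² + (-7)² + (-6)²]
  = √[0 + 49 + 36]
  = √85
  ≈ 9.22

9.22


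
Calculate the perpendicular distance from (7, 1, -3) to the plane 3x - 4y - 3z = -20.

distance = |a·x₀ + b·y₀ + c·z₀ - d| / √(a² + b² + c²)
  = |3·7 + (-4)·1 + (-3)·(-3) - (-20)| / √(3² + (-4)² + (-3)²)
  = |21 - 4 + 9 + 20| / √(9 + 16 + 9)
  = |46| / √34
  = 46 / 5.831
  ≈ 7.889

7.889


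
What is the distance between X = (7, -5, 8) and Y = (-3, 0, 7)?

d = √[(x₂-x₁)² + (y₂-y₁)² + (z₂-z₁)²]
  = √[(-10)² + 5² + (-1)²]
  = √[100 + 25 + 1]
  = √126
  ≈ 11.22

11.22


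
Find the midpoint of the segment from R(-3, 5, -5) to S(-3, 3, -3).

M = ((x₁+x₂)/2, (y₁+y₂)/2, (z₁+z₂)/2)
  = ((-3 - 3)/2, (5 + 3)/2, (-5 - 3)/2)
  = (-6/2, 8/2, -8/2)
  = (-3, 4, -4)

(-3, 4, -4)


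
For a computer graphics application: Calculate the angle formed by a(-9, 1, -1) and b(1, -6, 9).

a·b = (-9)·1 + 1·(-6) + (-1)·9 = -9 - 6 - 9 = -24
|a| = √((-9)² + 1² + (-1)²) = √83 ≈ 9.11
|b| = √(1² + (-6)² + 9²) = √118 ≈ 10.86
cos θ = (a·b)/(|a||b|) = -24/(9.11·10.86) ≈ -0.2425
θ = arccos(-0.2425) ≈ 104°

104°


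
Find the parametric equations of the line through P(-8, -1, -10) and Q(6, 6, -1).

Direction vector d = Q - P = (6 + 8, 6 + 1, -1 + 10) = (14, 7, 9)
Parametric form r = P + t·d:
x = -8 + 14t, y = -1 + 7t, z = -10 + 9t

x = -8 + 14t, y = -1 + 7t, z = -10 + 9t


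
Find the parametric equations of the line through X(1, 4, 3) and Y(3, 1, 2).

Direction vector d = Y - X = (3 - 1, 1 - 4, 2 - 3) = (2, -3, -1)
Parametric form r = X + t·d:
x = 1 + 2t, y = 4 - 3t, z = 3 - t

x = 1 + 2t, y = 4 - 3t, z = 3 - t


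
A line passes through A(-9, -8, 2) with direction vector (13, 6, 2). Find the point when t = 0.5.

P(t) = A + t·d
  = (-9 + 13·0.5, -8 + 6·0.5, 2 + 2·0.5)
  = (-9 + 6.5, -8 + 3, 2 + 1)
  = (-2.5, -5, 3)

(-2.5, -5, 3)


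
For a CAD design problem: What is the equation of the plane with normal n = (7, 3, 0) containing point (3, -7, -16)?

The plane through P with normal n = (a, b, c) satisfies n·(r - P) = 0,
i.e. ax + by + cz = a·x₀ + b·y₀ + c·z₀.
d = 7·3 + 3·(-7) + 0·(-16)
  = 21 - 21 + 0
  = 0
Equation: 7x + 3y = 0

7x + 3y = 0


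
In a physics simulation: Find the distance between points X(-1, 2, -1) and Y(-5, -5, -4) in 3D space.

d = √[(x₂-x₁)² + (y₂-y₁)² + (z₂-z₁)²]
  = √[(-4)² + (-7)² + (-3)²]
  = √[16 + 49 + 9]
  = √74
  ≈ 8.602

8.602


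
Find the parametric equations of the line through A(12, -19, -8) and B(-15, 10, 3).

Direction vector d = B - A = (-15 - 12, 10 + 19, 3 + 8) = (-27, 29, 11)
Parametric form r = A + t·d:
x = 12 - 27t, y = -19 + 29t, z = -8 + 11t

x = 12 - 27t, y = -19 + 29t, z = -8 + 11t


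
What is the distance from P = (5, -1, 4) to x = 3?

distance = |a·x₀ + b·y₀ + c·z₀ - d| / √(a² + b² + c²)
  = |1·5 + 0·(-1) + 0·4 - 3| / √(1² + 0² + 0²)
  = |5 + 0 + 0 - 3| / √(1 + 0 + 0)
  = |2| / √1
  = 2 / 1
  ≈ 2

2


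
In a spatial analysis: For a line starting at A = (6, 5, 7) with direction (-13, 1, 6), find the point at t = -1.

P(t) = A + t·d
  = (6 + (-13)·(-1), 5 + 1·(-1), 7 + 6·(-1))
  = (6 + 13, 5 - 1, 7 - 6)
  = (19, 4, 1)

(19, 4, 1)


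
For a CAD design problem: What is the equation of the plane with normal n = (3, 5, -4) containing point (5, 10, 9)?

The plane through P with normal n = (a, b, c) satisfies n·(r - P) = 0,
i.e. ax + by + cz = a·x₀ + b·y₀ + c·z₀.
d = 3·5 + 5·10 + (-4)·9
  = 15 + 50 - 36
  = 29
Equation: 3x + 5y - 4z = 29

3x + 5y - 4z = 29


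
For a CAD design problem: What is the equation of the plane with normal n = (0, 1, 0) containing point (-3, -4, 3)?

The plane through P with normal n = (a, b, c) satisfies n·(r - P) = 0,
i.e. ax + by + cz = a·x₀ + b·y₀ + c·z₀.
d = 0·(-3) + 1·(-4) + 0·3
  = 0 - 4 + 0
  = -4
Equation: y = -4

y = -4


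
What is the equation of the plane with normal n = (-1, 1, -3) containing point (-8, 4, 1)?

The plane through P with normal n = (a, b, c) satisfies n·(r - P) = 0,
i.e. ax + by + cz = a·x₀ + b·y₀ + c·z₀.
d = (-1)·(-8) + 1·4 + (-3)·1
  = 8 + 4 - 3
  = 9
Equation: -x + y - 3z = 9

-x + y - 3z = 9


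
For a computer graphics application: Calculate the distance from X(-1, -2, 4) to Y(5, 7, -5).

d = √[(x₂-x₁)² + (y₂-y₁)² + (z₂-z₁)²]
  = √[6² + 9² + (-9)²]
  = √[36 + 81 + 81]
  = √198
  ≈ 14.07

14.07


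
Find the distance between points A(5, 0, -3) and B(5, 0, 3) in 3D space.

d = √[(x₂-x₁)² + (y₂-y₁)² + (z₂-z₁)²]
  = √[0² + 0² + 6²]
  = √[0 + 0 + 36]
  = √36
  ≈ 6

6


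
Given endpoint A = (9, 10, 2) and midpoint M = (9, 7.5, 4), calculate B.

B = 2M - A
  = (2·9 - 9, 2·7.5 - 10, 2·4 - 2)
  = (18 - 9, 15 - 10, 8 - 2)
  = (9, 5, 6)

(9, 5, 6)


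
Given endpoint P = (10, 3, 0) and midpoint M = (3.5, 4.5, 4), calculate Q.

Q = 2M - P
  = (2·3.5 - 10, 2·4.5 - 3, 2·4 - 0)
  = (7 - 10, 9 - 3, 8 + 0)
  = (-3, 6, 8)

(-3, 6, 8)


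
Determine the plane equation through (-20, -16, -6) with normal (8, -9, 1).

The plane through P with normal n = (a, b, c) satisfies n·(r - P) = 0,
i.e. ax + by + cz = a·x₀ + b·y₀ + c·z₀.
d = 8·(-20) + (-9)·(-16) + 1·(-6)
  = -160 + 144 - 6
  = -22
Equation: 8x - 9y + z = -22

8x - 9y + z = -22


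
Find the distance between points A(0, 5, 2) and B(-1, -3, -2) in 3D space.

d = √[(x₂-x₁)² + (y₂-y₁)² + (z₂-z₁)²]
  = √[(-1)² + (-8)² + (-4)²]
  = √[1 + 64 + 16]
  = √81
  ≈ 9

9


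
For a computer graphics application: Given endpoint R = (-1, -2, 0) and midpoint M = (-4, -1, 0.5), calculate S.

S = 2M - R
  = (2·(-4) - (-1), 2·(-1) - (-2), 2·0.5 - 0)
  = (-8 + 1, -2 + 2, 1 + 0)
  = (-7, 0, 1)

(-7, 0, 1)


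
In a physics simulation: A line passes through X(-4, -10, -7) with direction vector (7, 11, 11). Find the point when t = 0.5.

P(t) = X + t·d
  = (-4 + 7·0.5, -10 + 11·0.5, -7 + 11·0.5)
  = (-4 + 3.5, -10 + 5.5, -7 + 5.5)
  = (-0.5, -4.5, -1.5)

(-0.5, -4.5, -1.5)


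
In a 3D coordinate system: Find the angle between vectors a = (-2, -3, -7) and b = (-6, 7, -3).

a·b = (-2)·(-6) + (-3)·7 + (-7)·(-3) = 12 - 21 + 21 = 12
|a| = √((-2)² + (-3)² + (-7)²) = √62 ≈ 7.874
|b| = √((-6)² + 7² + (-3)²) = √94 ≈ 9.695
cos θ = (a·b)/(|a||b|) = 12/(7.874·9.695) ≈ 0.1572
θ = arccos(0.1572) ≈ 80.96°

80.96°


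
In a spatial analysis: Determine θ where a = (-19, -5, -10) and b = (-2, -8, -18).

a·b = (-19)·(-2) + (-5)·(-8) + (-10)·(-18) = 38 + 40 + 180 = 258
|a| = √((-19)² + (-5)² + (-10)²) = √486 ≈ 22.05
|b| = √((-2)² + (-8)² + (-18)²) = √392 ≈ 19.8
cos θ = (a·b)/(|a||b|) = 258/(22.05·19.8) ≈ 0.5911
θ = arccos(0.5911) ≈ 53.77°

53.77°


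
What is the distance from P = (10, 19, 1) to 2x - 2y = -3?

distance = |a·x₀ + b·y₀ + c·z₀ - d| / √(a² + b² + c²)
  = |2·10 + (-2)·19 + 0·1 - (-3)| / √(2² + (-2)² + 0²)
  = |20 - 38 + 0 + 3| / √(4 + 4 + 0)
  = |-15| / √8
  = 15 / 2.828
  ≈ 5.303

5.303


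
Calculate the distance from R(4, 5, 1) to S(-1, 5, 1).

d = √[(x₂-x₁)² + (y₂-y₁)² + (z₂-z₁)²]
  = √[(-5)² + 0² + 0²]
  = √[25 + 0 + 0]
  = √25
  ≈ 5

5


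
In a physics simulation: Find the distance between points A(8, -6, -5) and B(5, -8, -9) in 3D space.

d = √[(x₂-x₁)² + (y₂-y₁)² + (z₂-z₁)²]
  = √[(-3)² + (-2)² + (-4)²]
  = √[9 + 4 + 16]
  = √29
  ≈ 5.385

5.385


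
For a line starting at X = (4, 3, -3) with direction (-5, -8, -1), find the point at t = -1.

P(t) = X + t·d
  = (4 + (-5)·(-1), 3 + (-8)·(-1), -3 + (-1)·(-1))
  = (4 + 5, 3 + 8, -3 + 1)
  = (9, 11, -2)

(9, 11, -2)


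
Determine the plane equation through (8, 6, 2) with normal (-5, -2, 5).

The plane through P with normal n = (a, b, c) satisfies n·(r - P) = 0,
i.e. ax + by + cz = a·x₀ + b·y₀ + c·z₀.
d = (-5)·8 + (-2)·6 + 5·2
  = -40 - 12 + 10
  = -42
Equation: -5x - 2y + 5z = -42

-5x - 2y + 5z = -42


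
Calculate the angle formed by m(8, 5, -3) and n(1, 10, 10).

m·n = 8·1 + 5·10 + (-3)·10 = 8 + 50 - 30 = 28
|m| = √(8² + 5² + (-3)²) = √98 ≈ 9.899
|n| = √(1² + 10² + 10²) = √201 ≈ 14.18
cos θ = (m·n)/(|m||n|) = 28/(9.899·14.18) ≈ 0.1995
θ = arccos(0.1995) ≈ 78.49°

78.49°


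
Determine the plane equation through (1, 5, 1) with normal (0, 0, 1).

The plane through P with normal n = (a, b, c) satisfies n·(r - P) = 0,
i.e. ax + by + cz = a·x₀ + b·y₀ + c·z₀.
d = 0·1 + 0·5 + 1·1
  = 0 + 0 + 1
  = 1
Equation: z = 1

z = 1


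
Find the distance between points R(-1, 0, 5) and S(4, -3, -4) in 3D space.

d = √[(x₂-x₁)² + (y₂-y₁)² + (z₂-z₁)²]
  = √[5² + (-3)² + (-9)²]
  = √[25 + 9 + 81]
  = √115
  ≈ 10.72

10.72


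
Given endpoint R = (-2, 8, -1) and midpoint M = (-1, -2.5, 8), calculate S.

S = 2M - R
  = (2·(-1) - (-2), 2·(-2.5) - 8, 2·8 - (-1))
  = (-2 + 2, -5 - 8, 16 + 1)
  = (0, -13, 17)

(0, -13, 17)


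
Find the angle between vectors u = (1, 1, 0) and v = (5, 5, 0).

u·v = 1·5 + 1·5 + 0·0 = 5 + 5 + 0 = 10
|u| = √(1² + 1² + 0²) = √2 ≈ 1.414
|v| = √(5² + 5² + 0²) = √50 ≈ 7.071
cos θ = (u·v)/(|u||v|) = 10/(1.414·7.071) ≈ 1
θ = arccos(1) ≈ 0°

0°


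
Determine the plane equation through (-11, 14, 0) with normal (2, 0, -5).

The plane through P with normal n = (a, b, c) satisfies n·(r - P) = 0,
i.e. ax + by + cz = a·x₀ + b·y₀ + c·z₀.
d = 2·(-11) + 0·14 + (-5)·0
  = -22 + 0 + 0
  = -22
Equation: 2x - 5z = -22

2x - 5z = -22


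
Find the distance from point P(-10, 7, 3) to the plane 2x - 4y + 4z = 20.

distance = |a·x₀ + b·y₀ + c·z₀ - d| / √(a² + b² + c²)
  = |2·(-10) + (-4)·7 + 4·3 - 20| / √(2² + (-4)² + 4²)
  = |-20 - 28 + 12 - 20| / √(4 + 16 + 16)
  = |-56| / √36
  = 56 / 6
  ≈ 9.333

9.333


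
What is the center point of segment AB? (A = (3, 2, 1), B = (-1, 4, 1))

M = ((x₁+x₂)/2, (y₁+y₂)/2, (z₁+z₂)/2)
  = ((3 - 1)/2, (2 + 4)/2, (1 + 1)/2)
  = (2/2, 6/2, 2/2)
  = (1, 3, 1)

(1, 3, 1)


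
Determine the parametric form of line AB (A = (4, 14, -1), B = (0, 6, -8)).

Direction vector d = B - A = (0 - 4, 6 - 14, -8 + 1) = (-4, -8, -7)
Parametric form r = A + t·d:
x = 4 - 4t, y = 14 - 8t, z = -1 - 7t

x = 4 - 4t, y = 14 - 8t, z = -1 - 7t


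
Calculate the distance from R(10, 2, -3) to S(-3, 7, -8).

d = √[(x₂-x₁)² + (y₂-y₁)² + (z₂-z₁)²]
  = √[(-13)² + 5² + (-5)²]
  = √[169 + 25 + 25]
  = √219
  ≈ 14.8

14.8


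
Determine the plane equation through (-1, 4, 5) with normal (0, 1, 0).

The plane through P with normal n = (a, b, c) satisfies n·(r - P) = 0,
i.e. ax + by + cz = a·x₀ + b·y₀ + c·z₀.
d = 0·(-1) + 1·4 + 0·5
  = 0 + 4 + 0
  = 4
Equation: y = 4

y = 4


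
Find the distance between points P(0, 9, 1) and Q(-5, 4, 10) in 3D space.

d = √[(x₂-x₁)² + (y₂-y₁)² + (z₂-z₁)²]
  = √[(-5)² + (-5)² + 9²]
  = √[25 + 25 + 81]
  = √131
  ≈ 11.45

11.45


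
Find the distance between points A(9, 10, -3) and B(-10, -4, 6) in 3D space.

d = √[(x₂-x₁)² + (y₂-y₁)² + (z₂-z₁)²]
  = √[(-19)² + (-14)² + 9²]
  = √[361 + 196 + 81]
  = √638
  ≈ 25.26

25.26


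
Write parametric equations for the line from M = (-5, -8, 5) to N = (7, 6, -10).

Direction vector d = N - M = (7 + 5, 6 + 8, -10 - 5) = (12, 14, -15)
Parametric form r = M + t·d:
x = -5 + 12t, y = -8 + 14t, z = 5 - 15t

x = -5 + 12t, y = -8 + 14t, z = 5 - 15t


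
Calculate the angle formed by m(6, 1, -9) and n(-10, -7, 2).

m·n = 6·(-10) + 1·(-7) + (-9)·2 = -60 - 7 - 18 = -85
|m| = √(6² + 1² + (-9)²) = √118 ≈ 10.86
|n| = √((-10)² + (-7)² + 2²) = √153 ≈ 12.37
cos θ = (m·n)/(|m||n|) = -85/(10.86·12.37) ≈ -0.6326
θ = arccos(-0.6326) ≈ 129.2°

129.2°


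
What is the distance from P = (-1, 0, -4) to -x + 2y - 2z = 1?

distance = |a·x₀ + b·y₀ + c·z₀ - d| / √(a² + b² + c²)
  = |(-1)·(-1) + 2·0 + (-2)·(-4) - 1| / √((-1)² + 2² + (-2)²)
  = |1 + 0 + 8 - 1| / √(1 + 4 + 4)
  = |8| / √9
  = 8 / 3
  ≈ 2.667

2.667


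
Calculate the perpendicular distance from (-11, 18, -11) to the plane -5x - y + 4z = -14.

distance = |a·x₀ + b·y₀ + c·z₀ - d| / √(a² + b² + c²)
  = |(-5)·(-11) + (-1)·18 + 4·(-11) - (-14)| / √((-5)² + (-1)² + 4²)
  = |55 - 18 - 44 + 14| / √(25 + 1 + 16)
  = |7| / √42
  = 7 / 6.481
  ≈ 1.08

1.08


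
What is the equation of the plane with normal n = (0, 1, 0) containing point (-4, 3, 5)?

The plane through P with normal n = (a, b, c) satisfies n·(r - P) = 0,
i.e. ax + by + cz = a·x₀ + b·y₀ + c·z₀.
d = 0·(-4) + 1·3 + 0·5
  = 0 + 3 + 0
  = 3
Equation: y = 3

y = 3


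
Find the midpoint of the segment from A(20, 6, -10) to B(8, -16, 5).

M = ((x₁+x₂)/2, (y₁+y₂)/2, (z₁+z₂)/2)
  = ((20 + 8)/2, (6 - 16)/2, (-10 + 5)/2)
  = (28/2, -10/2, -5/2)
  = (14, -5, -2.5)

(14, -5, -2.5)


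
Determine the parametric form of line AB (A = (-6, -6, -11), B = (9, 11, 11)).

Direction vector d = B - A = (9 + 6, 11 + 6, 11 + 11) = (15, 17, 22)
Parametric form r = A + t·d:
x = -6 + 15t, y = -6 + 17t, z = -11 + 22t

x = -6 + 15t, y = -6 + 17t, z = -11 + 22t


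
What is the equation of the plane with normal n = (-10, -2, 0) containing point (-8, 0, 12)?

The plane through P with normal n = (a, b, c) satisfies n·(r - P) = 0,
i.e. ax + by + cz = a·x₀ + b·y₀ + c·z₀.
d = (-10)·(-8) + (-2)·0 + 0·12
  = 80 + 0 + 0
  = 80
Equation: -10x - 2y = 80

-10x - 2y = 80


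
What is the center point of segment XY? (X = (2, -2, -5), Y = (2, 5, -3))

M = ((x₁+x₂)/2, (y₁+y₂)/2, (z₁+z₂)/2)
  = ((2 + 2)/2, (-2 + 5)/2, (-5 - 3)/2)
  = (4/2, 3/2, -8/2)
  = (2, 1.5, -4)

(2, 1.5, -4)


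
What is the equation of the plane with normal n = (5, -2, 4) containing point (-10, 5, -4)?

The plane through P with normal n = (a, b, c) satisfies n·(r - P) = 0,
i.e. ax + by + cz = a·x₀ + b·y₀ + c·z₀.
d = 5·(-10) + (-2)·5 + 4·(-4)
  = -50 - 10 - 16
  = -76
Equation: 5x - 2y + 4z = -76

5x - 2y + 4z = -76


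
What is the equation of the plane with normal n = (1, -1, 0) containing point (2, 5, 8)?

The plane through P with normal n = (a, b, c) satisfies n·(r - P) = 0,
i.e. ax + by + cz = a·x₀ + b·y₀ + c·z₀.
d = 1·2 + (-1)·5 + 0·8
  = 2 - 5 + 0
  = -3
Equation: x - y = -3

x - y = -3


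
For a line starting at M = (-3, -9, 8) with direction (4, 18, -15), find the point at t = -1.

P(t) = M + t·d
  = (-3 + 4·(-1), -9 + 18·(-1), 8 + (-15)·(-1))
  = (-3 - 4, -9 - 18, 8 + 15)
  = (-7, -27, 23)

(-7, -27, 23)


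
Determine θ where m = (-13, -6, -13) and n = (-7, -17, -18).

m·n = (-13)·(-7) + (-6)·(-17) + (-13)·(-18) = 91 + 102 + 234 = 427
|m| = √((-13)² + (-6)² + (-13)²) = √374 ≈ 19.34
|n| = √((-7)² + (-17)² + (-18)²) = √662 ≈ 25.73
cos θ = (m·n)/(|m||n|) = 427/(19.34·25.73) ≈ 0.8581
θ = arccos(0.8581) ≈ 30.89°

30.89°


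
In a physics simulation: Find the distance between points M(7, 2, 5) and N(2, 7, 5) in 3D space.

d = √[(x₂-x₁)² + (y₂-y₁)² + (z₂-z₁)²]
  = √[(-5)² + 5² + 0²]
  = √[25 + 25 + 0]
  = √50
  ≈ 7.071

7.071


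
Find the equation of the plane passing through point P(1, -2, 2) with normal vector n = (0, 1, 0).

The plane through P with normal n = (a, b, c) satisfies n·(r - P) = 0,
i.e. ax + by + cz = a·x₀ + b·y₀ + c·z₀.
d = 0·1 + 1·(-2) + 0·2
  = 0 - 2 + 0
  = -2
Equation: y = -2

y = -2


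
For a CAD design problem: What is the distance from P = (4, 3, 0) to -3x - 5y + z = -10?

distance = |a·x₀ + b·y₀ + c·z₀ - d| / √(a² + b² + c²)
  = |(-3)·4 + (-5)·3 + 1·0 - (-10)| / √((-3)² + (-5)² + 1²)
  = |-12 - 15 + 0 + 10| / √(9 + 25 + 1)
  = |-17| / √35
  = 17 / 5.916
  ≈ 2.874

2.874


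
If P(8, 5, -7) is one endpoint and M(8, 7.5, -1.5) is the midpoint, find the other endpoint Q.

Q = 2M - P
  = (2·8 - 8, 2·7.5 - 5, 2·(-1.5) - (-7))
  = (16 - 8, 15 - 5, -3 + 7)
  = (8, 10, 4)

(8, 10, 4)


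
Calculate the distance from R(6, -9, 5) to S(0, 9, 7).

d = √[(x₂-x₁)² + (y₂-y₁)² + (z₂-z₁)²]
  = √[(-6)² + 18² + 2²]
  = √[36 + 324 + 4]
  = √364
  ≈ 19.08

19.08


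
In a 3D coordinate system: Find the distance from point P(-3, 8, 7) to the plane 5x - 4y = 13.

distance = |a·x₀ + b·y₀ + c·z₀ - d| / √(a² + b² + c²)
  = |5·(-3) + (-4)·8 + 0·7 - 13| / √(5² + (-4)² + 0²)
  = |-15 - 32 + 0 - 13| / √(25 + 16 + 0)
  = |-60| / √41
  = 60 / 6.403
  ≈ 9.37

9.37


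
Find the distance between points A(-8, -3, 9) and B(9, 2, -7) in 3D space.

d = √[(x₂-x₁)² + (y₂-y₁)² + (z₂-z₁)²]
  = √[17² + 5² + (-16)²]
  = √[289 + 25 + 256]
  = √570
  ≈ 23.87

23.87


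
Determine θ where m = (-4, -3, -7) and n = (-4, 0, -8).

m·n = (-4)·(-4) + (-3)·0 + (-7)·(-8) = 16 + 0 + 56 = 72
|m| = √((-4)² + (-3)² + (-7)²) = √74 ≈ 8.602
|n| = √((-4)² + 0² + (-8)²) = √80 ≈ 8.944
cos θ = (m·n)/(|m||n|) = 72/(8.602·8.944) ≈ 0.9358
θ = arccos(0.9358) ≈ 20.65°

20.65°


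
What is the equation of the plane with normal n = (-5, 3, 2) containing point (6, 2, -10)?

The plane through P with normal n = (a, b, c) satisfies n·(r - P) = 0,
i.e. ax + by + cz = a·x₀ + b·y₀ + c·z₀.
d = (-5)·6 + 3·2 + 2·(-10)
  = -30 + 6 - 20
  = -44
Equation: -5x + 3y + 2z = -44

-5x + 3y + 2z = -44


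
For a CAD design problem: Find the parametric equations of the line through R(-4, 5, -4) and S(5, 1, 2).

Direction vector d = S - R = (5 + 4, 1 - 5, 2 + 4) = (9, -4, 6)
Parametric form r = R + t·d:
x = -4 + 9t, y = 5 - 4t, z = -4 + 6t

x = -4 + 9t, y = 5 - 4t, z = -4 + 6t


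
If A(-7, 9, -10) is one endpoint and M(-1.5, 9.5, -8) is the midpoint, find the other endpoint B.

B = 2M - A
  = (2·(-1.5) - (-7), 2·9.5 - 9, 2·(-8) - (-10))
  = (-3 + 7, 19 - 9, -16 + 10)
  = (4, 10, -6)

(4, 10, -6)


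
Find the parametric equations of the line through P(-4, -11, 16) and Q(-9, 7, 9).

Direction vector d = Q - P = (-9 + 4, 7 + 11, 9 - 16) = (-5, 18, -7)
Parametric form r = P + t·d:
x = -4 - 5t, y = -11 + 18t, z = 16 - 7t

x = -4 - 5t, y = -11 + 18t, z = 16 - 7t
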